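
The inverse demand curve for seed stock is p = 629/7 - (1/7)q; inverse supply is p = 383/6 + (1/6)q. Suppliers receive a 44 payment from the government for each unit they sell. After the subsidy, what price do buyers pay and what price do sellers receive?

Pre-subsidy: 629/7 - (1/7)q = 383/6 + (1/6)q gives q* = 1093/13 and p* = 1012/13.
With the subsidy, sellers receive ps = pb + 44 for each unit, where pb is the price buyers pay.
On the curves, pb = 629/7 - (1/7)q and ps = 383/6 + (1/6)q; the wedge ps − pb = 44 gives 383/6 + (1/6)q − (629/7 - (1/7)q) = 44, so q' = 2941/13.
Then pb = 629/7 − (1/7)·(2941/13) = 748/13 and ps = 383/6 + (1/6)·(2941/13) = 1320/13.

Buyers pay 748/13; sellers receive 1320/13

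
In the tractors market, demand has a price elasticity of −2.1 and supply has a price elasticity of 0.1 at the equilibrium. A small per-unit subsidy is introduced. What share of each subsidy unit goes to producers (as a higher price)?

Producer share = 21/22

For a small subsidy around the equilibrium, the benefit split depends on the relative slopes, which at a point are proportional to the elasticities.
Buyer share = εs/(εs + |εd|) = 0.1/(0.1 + 2.1) = 1/22; seller share = |εd|/(εs + |εd|) = 21/22.
So producers capture 21/22 of the subsidy.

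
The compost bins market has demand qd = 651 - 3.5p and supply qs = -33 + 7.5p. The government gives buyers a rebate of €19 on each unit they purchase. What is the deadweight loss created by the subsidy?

Deadweight loss = 37905/88

Pre-subsidy: 651 - 3.5p = -33 + 7.5p gives p* = 684/11, q* = 4767/11.
With the rebate, buyers effectively pay pb = ps − 19, where ps is the price sellers receive.
Demand in terms of ps becomes qd = 651 − 3.5(ps − 19) = 717.5 - 3.5ps. Setting this equal to supply: 717.5 - 3.5ps = -33 + 7.5ps, so ps = 1501/22.
Buyers pay pb = 1501/22 − 19 = 1083/22; q' = -33 + 7.5·(1501/22) = 21063/44.
The subsidy expands output by 21063/44 − 4767/11 = 1995/44 past the efficient level; on those units the gap between marginal cost and willingness to pay runs from 0 up to 19.
DWL = ½ × 19 × 1995/44 = 37905/88.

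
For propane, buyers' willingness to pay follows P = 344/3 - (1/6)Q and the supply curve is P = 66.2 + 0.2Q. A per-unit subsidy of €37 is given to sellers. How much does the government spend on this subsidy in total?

Pre-subsidy: 344/3 - (1/6)Q = 66.2 + 0.2Q gives Q* = 1454/11 and P* = 1019/11.
With the subsidy, sellers receive Ps = Pb + 37 for each unit, where Pb is the price buyers pay.
On the curves, Pb = 344/3 - (1/6)Q and Ps = 66.2 + 0.2Q; the wedge Ps − Pb = 37 gives 66.2 + 0.2Q − (344/3 - (1/6)Q) = 37, so Q' = 2564/11.
Then Pb = 344/3 − (1/6)·(2564/11) = 834/11 and Ps = 66.2 + 0.2·(2564/11) = 1241/11.
Government outlay = subsidy × quantity = 37 × 2564/11 = 94868/11.

Government cost = 94868/11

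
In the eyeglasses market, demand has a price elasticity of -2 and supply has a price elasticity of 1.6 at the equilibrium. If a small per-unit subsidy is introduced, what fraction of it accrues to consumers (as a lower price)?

Consumer share = 4/9

For a small subsidy around the equilibrium, the benefit split depends on the relative slopes, which at a point are proportional to the elasticities.
Buyer share = εs/(εs + |εd|) = 1.6/(1.6 + 2) = 4/9; seller share = |εd|/(εs + |εd|) = 5/9.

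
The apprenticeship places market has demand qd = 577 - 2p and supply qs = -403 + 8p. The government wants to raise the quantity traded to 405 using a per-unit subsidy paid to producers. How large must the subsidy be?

At q = 405, invert demand for the buyer price: pb = (577 − 405)/2 = 86; invert supply for the seller price: ps = (405 − (-403))/8 = 101.
The subsidy must fill the gap: s = ps − pb = 101 − 86 = 15.

Required subsidy s = 15 per unit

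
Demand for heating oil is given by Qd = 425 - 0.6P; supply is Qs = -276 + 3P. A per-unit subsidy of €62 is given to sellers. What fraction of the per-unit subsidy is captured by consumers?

Pre-subsidy: 425 - 0.6P = -276 + 3P gives P* = 3505/18, Q* = 1849/6.
With the subsidy, sellers receive Ps = Pb + 62 for each unit, where Pb is the price buyers pay.
Supply in terms of Pb becomes Qs = -276 + 3(Pb + 62) = -90 + 3Pb. Setting this equal to demand: 425 - 0.6Pb = -90 + 3Pb, so Pb = 2575/18.
Sellers receive Ps = 2575/18 + 62 = 3691/18; Q' = 425 − 0.6·(2575/18) = 2035/6.
Buyers' price falls by P* − Pb = 3505/18 − 2575/18 = 155/3; sellers' price rises by Ps − P* = 3691/18 − 3505/18 = 31/3.
So consumers capture (155/3)/62 = 5/6 of each unit of subsidy.

Consumer share = 5/6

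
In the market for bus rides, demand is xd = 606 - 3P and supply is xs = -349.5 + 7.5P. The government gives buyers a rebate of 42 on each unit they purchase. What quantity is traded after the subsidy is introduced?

Pre-subsidy: 606 - 3P = -349.5 + 7.5P gives P* = 91, x* = 333.
With the rebate, buyers effectively pay Pb = Ps − 42, where Ps is the price sellers receive.
Demand in terms of Ps becomes xd = 606 − 3(Ps − 42) = 732 - 3Ps. Setting this equal to supply: 732 - 3Ps = -349.5 + 7.5Ps, so Ps = 103.
Buyers pay Pb = 103 − 42 = 61; x' = -349.5 + 7.5·103 = 423.

x' = 423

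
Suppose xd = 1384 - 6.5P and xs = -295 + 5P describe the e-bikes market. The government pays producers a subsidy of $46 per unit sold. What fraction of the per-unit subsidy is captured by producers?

Pre-subsidy: 1384 - 6.5P = -295 + 5P gives P* = 146, x* = 435.
With the subsidy, sellers receive Ps = Pb + 46 for each unit, where Pb is the price buyers pay.
Supply in terms of Pb becomes xs = -295 + 5(Pb + 46) = -65 + 5Pb. Setting this equal to demand: 1384 - 6.5Pb = -65 + 5Pb, so Pb = 126.
Sellers receive Ps = 126 + 46 = 172; x' = 1384 − 6.5·126 = 565.
Buyers' price falls by P* − Pb = 146 − 126 = 20; sellers' price rises by Ps − P* = 172 − 146 = 26.
So producers capture 26/46 = 13/23 of each unit of subsidy.

Producer share = 13/23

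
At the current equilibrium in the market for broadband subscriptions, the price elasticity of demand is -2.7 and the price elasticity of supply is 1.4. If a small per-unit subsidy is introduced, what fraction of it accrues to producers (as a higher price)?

For a small subsidy around the equilibrium, the benefit split depends on the relative slopes, which at a point are proportional to the elasticities.
Buyer share = εs/(εs + |εd|) = 1.4/(1.4 + 2.7) = 14/41; seller share = |εd|/(εs + |εd|) = 27/41.
So producers capture 27/41 of the subsidy.

Producer share = 27/41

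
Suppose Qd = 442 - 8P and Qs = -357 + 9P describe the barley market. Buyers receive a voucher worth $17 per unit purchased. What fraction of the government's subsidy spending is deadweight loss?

DWL / government spending = 6/23

Pre-subsidy: 442 - 8P = -357 + 9P gives P* = 47, Q* = 66.
With the rebate, buyers effectively pay Pb = Ps − 17, where Ps is the price sellers receive.
Demand in terms of Ps becomes Qd = 442 − 8(Ps − 17) = 578 - 8Ps. Setting this equal to supply: 578 - 8Ps = -357 + 9Ps, so Ps = 55.
Buyers pay Pb = 55 − 17 = 38; Q' = -357 + 9·55 = 138.
ΔCS = ½(66 + 138)(47 − 38) = 918; ΔPS = ½(66 + 138)(55 − 47) = 816.
Government spending = 17 × 138 = 2346.
DWL = ½ × 17 × (138 − 66) = 612; fraction = 612 / 2346 = 6/23.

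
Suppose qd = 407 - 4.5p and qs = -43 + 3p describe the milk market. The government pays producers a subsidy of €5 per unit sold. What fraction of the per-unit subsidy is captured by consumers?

Consumer share = 0.4

Pre-subsidy: 407 - 4.5p = -43 + 3p gives p* = 60, q* = 137.
With the subsidy, sellers receive ps = pb + 5 for each unit, where pb is the price buyers pay.
Supply in terms of pb becomes qs = -43 + 3(pb + 5) = -28 + 3pb. Setting this equal to demand: 407 - 4.5pb = -28 + 3pb, so pb = 58.
Sellers receive ps = 58 + 5 = 63; q' = 407 − 4.5·58 = 146.
Buyers' price falls by p* − pb = 60 − 58 = 2; sellers' price rises by ps − p* = 63 − 60 = 3.
So consumers capture 2/5 = 0.4 of each unit of subsidy.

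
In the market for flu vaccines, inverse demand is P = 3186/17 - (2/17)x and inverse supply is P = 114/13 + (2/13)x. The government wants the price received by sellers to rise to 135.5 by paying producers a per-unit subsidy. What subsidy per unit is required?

Required subsidy s = 45 per unit

At a seller price of 135.5, quantity supplied is -57 + 6.5·135.5 = 823.75.
Buyers absorb 823.75 only when they pay Pb = 3186/17 − (2/17)·823.75 = 90.5.
s = Ps − Pb = 135.5 − 90.5 = 45.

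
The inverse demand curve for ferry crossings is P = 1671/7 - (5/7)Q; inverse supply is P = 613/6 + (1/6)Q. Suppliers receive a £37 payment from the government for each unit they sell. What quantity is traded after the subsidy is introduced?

Q' = 197

Pre-subsidy: 1671/7 - (5/7)Q = 613/6 + (1/6)Q gives Q* = 155 and P* = 128.
With the subsidy, sellers receive Ps = Pb + 37 for each unit, where Pb is the price buyers pay.
On the curves, Pb = 1671/7 - (5/7)Q and Ps = 613/6 + (1/6)Q; the wedge Ps − Pb = 37 gives 613/6 + (1/6)Q − (1671/7 - (5/7)Q) = 37, so Q' = 197.
Then Pb = 1671/7 − (5/7)·197 = 98 and Ps = 613/6 + (1/6)·197 = 135.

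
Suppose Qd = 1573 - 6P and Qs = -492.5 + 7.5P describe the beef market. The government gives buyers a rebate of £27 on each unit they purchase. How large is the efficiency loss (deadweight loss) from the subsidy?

Pre-subsidy: 1573 - 6P = -492.5 + 7.5P gives P* = 153, Q* = 655.
With the rebate, buyers effectively pay Pb = Ps − 27, where Ps is the price sellers receive.
Demand in terms of Ps becomes Qd = 1573 − 6(Ps − 27) = 1735 - 6Ps. Setting this equal to supply: 1735 - 6Ps = -492.5 + 7.5Ps, so Ps = 165.
Buyers pay Pb = 165 − 27 = 138; Q' = -492.5 + 7.5·165 = 745.
The subsidy expands output by 745 − 655 = 90 past the efficient level; on those units the gap between marginal cost and willingness to pay runs from 0 up to 27.
DWL = ½ × 27 × 90 = 1215.

Deadweight loss = £1215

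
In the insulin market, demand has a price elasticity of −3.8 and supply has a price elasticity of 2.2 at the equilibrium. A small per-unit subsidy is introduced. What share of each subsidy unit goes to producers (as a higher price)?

For a small subsidy around the equilibrium, the benefit split depends on the relative slopes, which at a point are proportional to the elasticities.
Buyer share = εs/(εs + |εd|) = 2.2/(2.2 + 3.8) = 11/30; seller share = |εd|/(εs + |εd|) = 19/30.
So producers capture 19/30 of the subsidy.

Producer share = 19/30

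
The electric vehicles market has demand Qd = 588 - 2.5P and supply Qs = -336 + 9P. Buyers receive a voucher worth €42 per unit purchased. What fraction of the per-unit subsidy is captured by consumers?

Consumer share = 18/23

Pre-subsidy: 588 - 2.5P = -336 + 9P gives P* = 1848/23, Q* = 8904/23.
With the rebate, buyers effectively pay Pb = Ps − 42, where Ps is the price sellers receive.
Demand in terms of Ps becomes Qd = 588 − 2.5(Ps − 42) = 693 - 2.5Ps. Setting this equal to supply: 693 - 2.5Ps = -336 + 9Ps, so Ps = 2058/23.
Buyers pay Pb = 2058/23 − 42 = 1092/23; Q' = -336 + 9·(2058/23) = 10794/23.
Buyers' price falls by P* − Pb = 1848/23 − 1092/23 = 756/23; sellers' price rises by Ps − P* = 2058/23 − 1848/23 = 210/23.
So consumers capture (756/23)/42 = 18/23 of each unit of subsidy.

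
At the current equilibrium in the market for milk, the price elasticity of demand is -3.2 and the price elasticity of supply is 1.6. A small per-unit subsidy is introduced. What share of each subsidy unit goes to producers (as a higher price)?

Producer share = 2/3

For a small subsidy around the equilibrium, the benefit split depends on the relative slopes, which at a point are proportional to the elasticities.
Buyer share = εs/(εs + |εd|) = 1.6/(1.6 + 3.2) = 1/3; seller share = |εd|/(εs + |εd|) = 2/3.
So producers capture 2/3 of the subsidy.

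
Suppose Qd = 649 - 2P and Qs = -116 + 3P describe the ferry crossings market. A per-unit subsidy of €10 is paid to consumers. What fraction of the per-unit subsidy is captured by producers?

Pre-subsidy: 649 - 2P = -116 + 3P gives P* = 153, Q* = 343.
With the rebate, buyers effectively pay Pb = Ps − 10, where Ps is the price sellers receive.
Demand in terms of Ps becomes Qd = 649 − 2(Ps − 10) = 669 - 2Ps. Setting this equal to supply: 669 - 2Ps = -116 + 3Ps, so Ps = 157.
Buyers pay Pb = 157 − 10 = 147; Q' = -116 + 3·157 = 355.
Buyers' price falls by P* − Pb = 153 − 147 = 6; sellers' price rises by Ps − P* = 157 − 153 = 4.
So producers capture 4/10 = 0.4 of each unit of subsidy.

Producer share = 0.4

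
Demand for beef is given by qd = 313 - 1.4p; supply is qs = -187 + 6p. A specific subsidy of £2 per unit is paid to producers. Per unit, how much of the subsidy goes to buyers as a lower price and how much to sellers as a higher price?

Pre-subsidy: 313 - 1.4p = -187 + 6p gives p* = 2500/37, q* = 8081/37.
With the subsidy, sellers receive ps = pb + 2 for each unit, where pb is the price buyers pay.
Supply in terms of pb becomes qs = -187 + 6(pb + 2) = -175 + 6pb. Setting this equal to demand: 313 - 1.4pb = -175 + 6pb, so pb = 2440/37.
Sellers receive ps = 2440/37 + 2 = 2514/37; q' = 313 − 1.4·(2440/37) = 8165/37.
Buyers' price falls by p* − pb = 2500/37 − 2440/37 = 60/37; sellers' price rises by ps − p* = 2514/37 − 2500/37 = 14/37.

Buyers gain 60/37 per unit; sellers gain 14/37 per unit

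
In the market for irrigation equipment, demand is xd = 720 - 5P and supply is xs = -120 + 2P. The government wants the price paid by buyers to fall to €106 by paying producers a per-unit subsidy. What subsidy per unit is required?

At a buyer price of 106, quantity demanded is 720 − 5·106 = 190.
Sellers supply 190 only when they receive Ps with -120 + 2·Ps = 190, i.e. Ps = 155.
s = Ps − Pb = 155 − 106 = 49.

Required subsidy s = €49 per unit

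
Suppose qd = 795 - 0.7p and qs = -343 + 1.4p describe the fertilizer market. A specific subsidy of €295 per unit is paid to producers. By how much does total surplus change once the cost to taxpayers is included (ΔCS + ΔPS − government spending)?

Net change in total surplus = -121835/6

Pre-subsidy: 795 - 0.7p = -343 + 1.4p gives p* = 11380/21, q* = 1247/3.
With the subsidy, sellers receive ps = pb + 295 for each unit, where pb is the price buyers pay.
Supply in terms of pb becomes qs = -343 + 1.4(pb + 295) = 70 + 1.4pb. Setting this equal to demand: 795 - 0.7pb = 70 + 1.4pb, so pb = 7250/21.
Sellers receive ps = 7250/21 + 295 = 13445/21; q' = 795 − 0.7·(7250/21) = 1660/3.
ΔCS = ½(1247/3 + 1660/3)(11380/21 − 7250/21) = 95285; ΔPS = ½(1247/3 + 1660/3)(13445/21 − 11380/21) = 47642.5.
Government spending = 295 × 1660/3 = 489700/3.
Net change = 95285 + 47642.5 − 489700/3 = -121835/6. The loss equals the DWL triangle ½·295·413/3.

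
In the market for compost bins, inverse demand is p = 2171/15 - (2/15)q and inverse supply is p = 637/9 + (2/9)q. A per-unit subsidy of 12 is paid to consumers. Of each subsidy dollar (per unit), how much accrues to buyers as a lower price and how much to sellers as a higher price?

Buyers gain 4.5 per unit; sellers gain 7.5 per unit

Pre-subsidy: 2171/15 - (2/15)q = 637/9 + (2/9)q gives q* = 208 and p* = 117.
With the rebate, buyers effectively pay pb = ps − 12, where ps is the price sellers receive.
On the curves, pb = 2171/15 - (2/15)q and ps = 637/9 + (2/9)q; the wedge ps − pb = 12 gives 637/9 + (2/9)q − (2171/15 - (2/15)q) = 12, so q' = 241.75.
Then pb = 2171/15 − (2/15)·241.75 = 112.5 and ps = 637/9 + (2/9)·241.75 = 124.5.
Buyers' price falls by p* − pb = 117 − 112.5 = 4.5; sellers' price rises by ps − p* = 124.5 − 117 = 7.5.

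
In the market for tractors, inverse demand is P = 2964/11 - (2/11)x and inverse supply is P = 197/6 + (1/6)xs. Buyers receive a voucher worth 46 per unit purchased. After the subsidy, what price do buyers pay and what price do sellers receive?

Pre-subsidy: 2964/11 - (2/11)x = 197/6 + (1/6)x gives x* = 679 and P* = 146.
With the rebate, buyers effectively pay Pb = Ps − 46, where Ps is the price sellers receive.
On the curves, Pb = 2964/11 - (2/11)x and Ps = 197/6 + (1/6)x; the wedge Ps − Pb = 46 gives 197/6 + (1/6)x − (2964/11 - (2/11)x) = 46, so x' = 811.
Then Pb = 2964/11 − (2/11)·811 = 122 and Ps = 197/6 + (1/6)·811 = 168.

Buyers pay 122; sellers receive 168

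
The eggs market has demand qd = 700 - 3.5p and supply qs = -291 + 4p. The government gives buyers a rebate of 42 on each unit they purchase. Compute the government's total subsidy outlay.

Pre-subsidy: 700 - 3.5p = -291 + 4p gives p* = 1982/15, q* = 3563/15.
With the rebate, buyers effectively pay pb = ps − 42, where ps is the price sellers receive.
Demand in terms of ps becomes qd = 700 − 3.5(ps − 42) = 847 - 3.5ps. Setting this equal to supply: 847 - 3.5ps = -291 + 4ps, so ps = 2276/15.
Buyers pay pb = 2276/15 − 42 = 1646/15; q' = -291 + 4·(2276/15) = 4739/15.
Government outlay = subsidy × quantity = 42 × 4739/15 = 13269.2.

Government cost = 13269.2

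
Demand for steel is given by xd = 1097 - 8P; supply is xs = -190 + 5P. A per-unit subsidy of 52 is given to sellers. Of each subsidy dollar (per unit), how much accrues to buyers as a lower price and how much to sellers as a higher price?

Buyers gain 20 per unit; sellers gain 32 per unit

Pre-subsidy: 1097 - 8P = -190 + 5P gives P* = 99, x* = 305.
With the subsidy, sellers receive Ps = Pb + 52 for each unit, where Pb is the price buyers pay.
Supply in terms of Pb becomes xs = -190 + 5(Pb + 52) = 70 + 5Pb. Setting this equal to demand: 1097 - 8Pb = 70 + 5Pb, so Pb = 79.
Sellers receive Ps = 79 + 52 = 131; x' = 1097 − 8·79 = 465.
Buyers' price falls by P* − Pb = 99 − 79 = 20; sellers' price rises by Ps − P* = 131 − 99 = 32.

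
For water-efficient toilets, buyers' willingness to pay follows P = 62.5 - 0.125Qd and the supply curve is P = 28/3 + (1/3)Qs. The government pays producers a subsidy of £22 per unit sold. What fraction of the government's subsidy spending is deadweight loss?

DWL / government spending = 6/41

Pre-subsidy: 62.5 - 0.125Q = 28/3 + (1/3)Q gives Q* = 116 and P* = 48.
With the subsidy, sellers receive Ps = Pb + 22 for each unit, where Pb is the price buyers pay.
On the curves, Pb = 62.5 - 0.125Q and Ps = 28/3 + (1/3)Q; the wedge Ps − Pb = 22 gives 28/3 + (1/3)Q − (62.5 - 0.125Q) = 22, so Q' = 164.
Then Pb = 62.5 − 0.125·164 = 42 and Ps = 28/3 + (1/3)·164 = 64.
ΔCS = ½(116 + 164)(48 − 42) = 840; ΔPS = ½(116 + 164)(64 − 48) = 2240.
Government spending = 22 × 164 = 3608.
DWL = ½ × 22 × (164 − 116) = 528; fraction = 528 / 3608 = 6/41.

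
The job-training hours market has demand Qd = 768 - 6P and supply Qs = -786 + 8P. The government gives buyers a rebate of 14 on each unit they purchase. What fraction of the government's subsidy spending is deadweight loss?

Pre-subsidy: 768 - 6P = -786 + 8P gives P* = 111, Q* = 102.
With the rebate, buyers effectively pay Pb = Ps − 14, where Ps is the price sellers receive.
Demand in terms of Ps becomes Qd = 768 − 6(Ps − 14) = 852 - 6Ps. Setting this equal to supply: 852 - 6Ps = -786 + 8Ps, so Ps = 117.
Buyers pay Pb = 117 − 14 = 103; Q' = -786 + 8·117 = 150.
ΔCS = ½(102 + 150)(111 − 103) = 1008; ΔPS = ½(102 + 150)(117 − 111) = 756.
Government spending = 14 × 150 = 2100.
DWL = ½ × 14 × (150 − 102) = 336; fraction = 336 / 2100 = 0.16.

DWL / government spending = 0.16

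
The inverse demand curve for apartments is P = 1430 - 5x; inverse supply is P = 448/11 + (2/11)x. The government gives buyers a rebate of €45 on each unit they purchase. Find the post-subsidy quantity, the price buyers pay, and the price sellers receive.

x' = 5259/19; buyers pay 875/19; sellers receive 1730/19

Pre-subsidy: 1430 - 5x = 448/11 + (2/11)x gives x* = 5094/19 and P* = 1700/19.
With the rebate, buyers effectively pay Pb = Ps − 45, where Ps is the price sellers receive.
On the curves, Pb = 1430 - 5x and Ps = 448/11 + (2/11)x; the wedge Ps − Pb = 45 gives 448/11 + (2/11)x − (1430 - 5x) = 45, so x' = 5259/19.
Then Pb = 1430 − 5·(5259/19) = 875/19 and Ps = 448/11 + (2/11)·(5259/19) = 1730/19.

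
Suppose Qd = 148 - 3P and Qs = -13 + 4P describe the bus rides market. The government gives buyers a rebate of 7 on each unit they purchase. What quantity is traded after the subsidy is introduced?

Q' = 91

Pre-subsidy: 148 - 3P = -13 + 4P gives P* = 23, Q* = 79.
With the rebate, buyers effectively pay Pb = Ps − 7, where Ps is the price sellers receive.
Demand in terms of Ps becomes Qd = 148 − 3(Ps − 7) = 169 - 3Ps. Setting this equal to supply: 169 - 3Ps = -13 + 4Ps, so Ps = 26.
Buyers pay Pb = 26 − 7 = 19; Q' = -13 + 4·26 = 91.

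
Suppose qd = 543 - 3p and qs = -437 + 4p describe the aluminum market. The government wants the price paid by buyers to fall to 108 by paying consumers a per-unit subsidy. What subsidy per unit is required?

Required subsidy s = 56 per unit

At a buyer price of 108, quantity demanded is 543 − 3·108 = 219.
Sellers supply 219 only when they receive ps with -437 + 4·ps = 219, i.e. ps = 164.
s = ps − pb = 164 − 108 = 56.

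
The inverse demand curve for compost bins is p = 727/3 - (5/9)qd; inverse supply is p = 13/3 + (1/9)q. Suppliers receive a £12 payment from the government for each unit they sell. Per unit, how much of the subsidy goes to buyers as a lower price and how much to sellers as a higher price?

Pre-subsidy: 727/3 - (5/9)q = 13/3 + (1/9)q gives q* = 357 and p* = 44.
With the subsidy, sellers receive ps = pb + 12 for each unit, where pb is the price buyers pay.
On the curves, pb = 727/3 - (5/9)q and ps = 13/3 + (1/9)q; the wedge ps − pb = 12 gives 13/3 + (1/9)q − (727/3 - (5/9)q) = 12, so q' = 375.
Then pb = 727/3 − (5/9)·375 = 34 and ps = 13/3 + (1/9)·375 = 46.
Buyers' price falls by p* − pb = 44 − 34 = 10; sellers' price rises by ps − p* = 46 − 44 = 2.

Buyers gain £10 per unit; sellers gain £2 per unit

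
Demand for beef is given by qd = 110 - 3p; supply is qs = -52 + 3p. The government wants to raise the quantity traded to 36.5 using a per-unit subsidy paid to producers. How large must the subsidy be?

At q = 36.5, invert demand for the buyer price: pb = (110 − 36.5)/3 = 24.5; invert supply for the seller price: ps = (36.5 − (-52))/3 = 29.5.
The subsidy must fill the gap: s = ps − pb = 29.5 − 24.5 = 5.

Required subsidy s = 5 per unit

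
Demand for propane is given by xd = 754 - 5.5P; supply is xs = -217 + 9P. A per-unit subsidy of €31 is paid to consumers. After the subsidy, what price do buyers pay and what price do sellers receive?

Pre-subsidy: 754 - 5.5P = -217 + 9P gives P* = 1942/29, x* = 11185/29.
With the rebate, buyers effectively pay Pb = Ps − 31, where Ps is the price sellers receive.
Demand in terms of Ps becomes xd = 754 − 5.5(Ps − 31) = 924.5 - 5.5Ps. Setting this equal to supply: 924.5 - 5.5Ps = -217 + 9Ps, so Ps = 2283/29.
Buyers pay Pb = 2283/29 − 31 = 1384/29; x' = -217 + 9·(2283/29) = 14254/29.

Buyers pay 1384/29; sellers receive 2283/29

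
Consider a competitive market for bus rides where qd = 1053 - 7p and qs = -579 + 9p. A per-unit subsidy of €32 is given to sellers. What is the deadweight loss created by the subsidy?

Deadweight loss = €2016

Pre-subsidy: 1053 - 7p = -579 + 9p gives p* = 102, q* = 339.
With the subsidy, sellers receive ps = pb + 32 for each unit, where pb is the price buyers pay.
Supply in terms of pb becomes qs = -579 + 9(pb + 32) = -291 + 9pb. Setting this equal to demand: 1053 - 7pb = -291 + 9pb, so pb = 84.
Sellers receive ps = 84 + 32 = 116; q' = 1053 − 7·84 = 465.
The subsidy expands output by 465 − 339 = 126 past the efficient level; on those units the gap between marginal cost and willingness to pay runs from 0 up to 32.
DWL = ½ × 32 × 126 = 2016.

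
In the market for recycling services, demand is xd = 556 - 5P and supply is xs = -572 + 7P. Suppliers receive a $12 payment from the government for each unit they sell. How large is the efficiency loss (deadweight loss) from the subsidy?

Deadweight loss = $210

Pre-subsidy: 556 - 5P = -572 + 7P gives P* = 94, x* = 86.
With the subsidy, sellers receive Ps = Pb + 12 for each unit, where Pb is the price buyers pay.
Supply in terms of Pb becomes xs = -572 + 7(Pb + 12) = -488 + 7Pb. Setting this equal to demand: 556 - 5Pb = -488 + 7Pb, so Pb = 87.
Sellers receive Ps = 87 + 12 = 99; x' = 556 − 5·87 = 121.
The subsidy expands output by 121 − 86 = 35 past the efficient level; on those units the gap between marginal cost and willingness to pay runs from 0 up to 12.
DWL = ½ × 12 × 35 = 210.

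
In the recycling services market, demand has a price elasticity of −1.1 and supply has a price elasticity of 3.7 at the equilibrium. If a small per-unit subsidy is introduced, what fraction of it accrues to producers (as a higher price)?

For a small subsidy around the equilibrium, the benefit split depends on the relative slopes, which at a point are proportional to the elasticities.
Buyer share = εs/(εs + |εd|) = 3.7/(3.7 + 1.1) = 37/48; seller share = |εd|/(εs + |εd|) = 11/48.
So producers capture 11/48 of the subsidy.

Producer share = 11/48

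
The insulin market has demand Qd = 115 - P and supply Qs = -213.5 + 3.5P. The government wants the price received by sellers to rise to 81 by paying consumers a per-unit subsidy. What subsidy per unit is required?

Required subsidy s = 36 per unit

At a seller price of 81, quantity supplied is -213.5 + 3.5·81 = 70.
Buyers absorb 70 only when they pay Pb with 115 − 1·Pb = 70, i.e. Pb = 45.
s = Ps − Pb = 81 − 45 = 36.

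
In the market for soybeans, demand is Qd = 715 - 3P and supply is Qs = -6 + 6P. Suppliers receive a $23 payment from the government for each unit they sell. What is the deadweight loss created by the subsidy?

Pre-subsidy: 715 - 3P = -6 + 6P gives P* = 721/9, Q* = 1424/3.
With the subsidy, sellers receive Ps = Pb + 23 for each unit, where Pb is the price buyers pay.
Supply in terms of Pb becomes Qs = -6 + 6(Pb + 23) = 132 + 6Pb. Setting this equal to demand: 715 - 3Pb = 132 + 6Pb, so Pb = 583/9.
Sellers receive Ps = 583/9 + 23 = 790/9; Q' = 715 − 3·(583/9) = 1562/3.
The subsidy expands output by 1562/3 − 1424/3 = 46 past the efficient level; on those units the gap between marginal cost and willingness to pay runs from 0 up to 23.
DWL = ½ × 23 × 46 = 529.

Deadweight loss = $529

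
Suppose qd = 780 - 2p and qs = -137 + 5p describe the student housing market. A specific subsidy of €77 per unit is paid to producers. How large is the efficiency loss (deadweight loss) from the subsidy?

Pre-subsidy: 780 - 2p = -137 + 5p gives p* = 131, q* = 518.
With the subsidy, sellers receive ps = pb + 77 for each unit, where pb is the price buyers pay.
Supply in terms of pb becomes qs = -137 + 5(pb + 77) = 248 + 5pb. Setting this equal to demand: 780 - 2pb = 248 + 5pb, so pb = 76.
Sellers receive ps = 76 + 77 = 153; q' = 780 − 2·76 = 628.
The subsidy expands output by 628 − 518 = 110 past the efficient level; on those units the gap between marginal cost and willingness to pay runs from 0 up to 77.
DWL = ½ × 77 × 110 = 4235.

Deadweight loss = €4235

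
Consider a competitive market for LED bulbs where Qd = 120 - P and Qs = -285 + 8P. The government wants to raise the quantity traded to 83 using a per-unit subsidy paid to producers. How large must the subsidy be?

At Q = 83, invert demand for the buyer price: Pb = (120 − 83)/1 = 37; invert supply for the seller price: Ps = (83 − (-285))/8 = 46.
The subsidy must fill the gap: s = Ps − Pb = 46 − 37 = 9.

Required subsidy s = 9 per unit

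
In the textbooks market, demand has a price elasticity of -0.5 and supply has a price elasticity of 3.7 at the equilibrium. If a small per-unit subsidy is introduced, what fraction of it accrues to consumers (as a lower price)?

Consumer share = 37/42

For a small subsidy around the equilibrium, the benefit split depends on the relative slopes, which at a point are proportional to the elasticities.
Buyer share = εs/(εs + |εd|) = 3.7/(3.7 + 0.5) = 37/42; seller share = |εd|/(εs + |εd|) = 5/42.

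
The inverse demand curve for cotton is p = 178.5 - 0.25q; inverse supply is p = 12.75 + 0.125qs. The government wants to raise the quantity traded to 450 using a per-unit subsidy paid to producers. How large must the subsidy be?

At q = 450, from the demand curve buyers pay pb = 178.5 − 0.25·450 = 66; from the supply curve sellers need ps = 12.75 + 0.125·450 = 69.
The subsidy must fill the gap: s = ps − pb = 69 − 66 = 3.

Required subsidy s = 3 per unit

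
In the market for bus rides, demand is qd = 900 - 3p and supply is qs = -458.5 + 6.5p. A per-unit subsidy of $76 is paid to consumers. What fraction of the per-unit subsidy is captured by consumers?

Pre-subsidy: 900 - 3p = -458.5 + 6.5p gives p* = 143, q* = 471.
With the rebate, buyers effectively pay pb = ps − 76, where ps is the price sellers receive.
Demand in terms of ps becomes qd = 900 − 3(ps − 76) = 1128 - 3ps. Setting this equal to supply: 1128 - 3ps = -458.5 + 6.5ps, so ps = 167.
Buyers pay pb = 167 − 76 = 91; q' = -458.5 + 6.5·167 = 627.
Buyers' price falls by p* − pb = 143 − 91 = 52; sellers' price rises by ps − p* = 167 − 143 = 24.
So consumers capture 52/76 = 13/19 of each unit of subsidy.

Consumer share = 13/19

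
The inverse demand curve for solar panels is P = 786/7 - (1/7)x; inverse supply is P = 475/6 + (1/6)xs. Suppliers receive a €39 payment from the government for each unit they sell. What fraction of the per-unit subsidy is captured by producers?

Producer share = 7/13

Pre-subsidy: 786/7 - (1/7)x = 475/6 + (1/6)x gives x* = 107 and P* = 97.
With the subsidy, sellers receive Ps = Pb + 39 for each unit, where Pb is the price buyers pay.
On the curves, Pb = 786/7 - (1/7)x and Ps = 475/6 + (1/6)x; the wedge Ps − Pb = 39 gives 475/6 + (1/6)x − (786/7 - (1/7)x) = 39, so x' = 233.
Then Pb = 786/7 − (1/7)·233 = 79 and Ps = 475/6 + (1/6)·233 = 118.
Buyers' price falls by P* − Pb = 97 − 79 = 18; sellers' price rises by Ps − P* = 118 − 97 = 21.
So producers capture 21/39 = 7/13 of each unit of subsidy.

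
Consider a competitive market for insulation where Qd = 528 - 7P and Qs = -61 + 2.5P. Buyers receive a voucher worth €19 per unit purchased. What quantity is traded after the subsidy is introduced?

Q' = 129

Pre-subsidy: 528 - 7P = -61 + 2.5P gives P* = 62, Q* = 94.
With the rebate, buyers effectively pay Pb = Ps − 19, where Ps is the price sellers receive.
Demand in terms of Ps becomes Qd = 528 − 7(Ps − 19) = 661 - 7Ps. Setting this equal to supply: 661 - 7Ps = -61 + 2.5Ps, so Ps = 76.
Buyers pay Pb = 76 − 19 = 57; Q' = -61 + 2.5·76 = 129.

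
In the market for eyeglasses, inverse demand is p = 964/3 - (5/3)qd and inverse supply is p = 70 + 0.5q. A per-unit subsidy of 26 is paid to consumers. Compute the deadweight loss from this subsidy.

Deadweight loss = 156

Pre-subsidy: 964/3 - (5/3)q = 70 + 0.5q gives q* = 116 and p* = 128.
With the rebate, buyers effectively pay pb = ps − 26, where ps is the price sellers receive.
On the curves, pb = 964/3 - (5/3)q and ps = 70 + 0.5q; the wedge ps − pb = 26 gives 70 + 0.5q − (964/3 - (5/3)q) = 26, so q' = 128.
Then pb = 964/3 − (5/3)·128 = 108 and ps = 70 + 0.5·128 = 134.
The subsidy expands output by 128 − 116 = 12 past the efficient level; on those units the gap between marginal cost and willingness to pay runs from 0 up to 26.
DWL = ½ × 26 × 12 = 156.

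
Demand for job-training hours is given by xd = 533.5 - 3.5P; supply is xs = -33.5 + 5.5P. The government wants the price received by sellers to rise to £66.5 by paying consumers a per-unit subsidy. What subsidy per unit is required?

Required subsidy s = £9 per unit

At a seller price of 66.5, quantity supplied is -33.5 + 5.5·66.5 = 332.25.
Buyers absorb 332.25 only when they pay Pb with 533.5 − 3.5·Pb = 332.25, i.e. Pb = 57.5.
s = Ps − Pb = 66.5 − 57.5 = 9.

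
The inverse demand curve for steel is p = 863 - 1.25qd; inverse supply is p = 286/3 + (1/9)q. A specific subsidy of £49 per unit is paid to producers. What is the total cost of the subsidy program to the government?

Government cost = £29400

Pre-subsidy: 863 - 1.25q = 286/3 + (1/9)q gives q* = 564 and p* = 158.
With the subsidy, sellers receive ps = pb + 49 for each unit, where pb is the price buyers pay.
On the curves, pb = 863 - 1.25q and ps = 286/3 + (1/9)q; the wedge ps − pb = 49 gives 286/3 + (1/9)q − (863 - 1.25q) = 49, so q' = 600.
Then pb = 863 − 1.25·600 = 113 and ps = 286/3 + (1/9)·600 = 162.
Government outlay = subsidy × quantity = 49 × 600 = 29400.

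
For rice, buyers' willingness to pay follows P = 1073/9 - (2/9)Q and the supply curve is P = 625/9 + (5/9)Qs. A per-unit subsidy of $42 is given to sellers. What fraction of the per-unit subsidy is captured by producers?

Pre-subsidy: 1073/9 - (2/9)Q = 625/9 + (5/9)Q gives Q* = 64 and P* = 105.
With the subsidy, sellers receive Ps = Pb + 42 for each unit, where Pb is the price buyers pay.
On the curves, Pb = 1073/9 - (2/9)Q and Ps = 625/9 + (5/9)Q; the wedge Ps − Pb = 42 gives 625/9 + (5/9)Q − (1073/9 - (2/9)Q) = 42, so Q' = 118.
Then Pb = 1073/9 − (2/9)·118 = 93 and Ps = 625/9 + (5/9)·118 = 135.
Buyers' price falls by P* − Pb = 105 − 93 = 12; sellers' price rises by Ps − P* = 135 − 105 = 30.
So producers capture 30/42 = 5/7 of each unit of subsidy.

Producer share = 5/7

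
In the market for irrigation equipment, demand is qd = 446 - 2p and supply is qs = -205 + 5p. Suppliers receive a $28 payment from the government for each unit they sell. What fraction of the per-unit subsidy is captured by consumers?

Pre-subsidy: 446 - 2p = -205 + 5p gives p* = 93, q* = 260.
With the subsidy, sellers receive ps = pb + 28 for each unit, where pb is the price buyers pay.
Supply in terms of pb becomes qs = -205 + 5(pb + 28) = -65 + 5pb. Setting this equal to demand: 446 - 2pb = -65 + 5pb, so pb = 73.
Sellers receive ps = 73 + 28 = 101; q' = 446 − 2·73 = 300.
Buyers' price falls by p* − pb = 93 − 73 = 20; sellers' price rises by ps − p* = 101 − 93 = 8.
So consumers capture 20/28 = 5/7 of each unit of subsidy.

Consumer share = 5/7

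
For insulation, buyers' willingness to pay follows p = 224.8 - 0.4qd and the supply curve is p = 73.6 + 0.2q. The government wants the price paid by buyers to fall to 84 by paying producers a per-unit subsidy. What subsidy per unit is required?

At a buyer price of 84, quantity demanded is 562 − 2.5·84 = 352.
Sellers supply 352 only when they receive ps = 73.6 + 0.2·352 = 144.
s = ps − pb = 144 − 84 = 60.

Required subsidy s = 60 per unit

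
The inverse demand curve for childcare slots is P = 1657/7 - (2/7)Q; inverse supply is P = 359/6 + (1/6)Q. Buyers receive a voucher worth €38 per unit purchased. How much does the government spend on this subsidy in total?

Government cost = €18050

Pre-subsidy: 1657/7 - (2/7)Q = 359/6 + (1/6)Q gives Q* = 391 and P* = 125.
With the rebate, buyers effectively pay Pb = Ps − 38, where Ps is the price sellers receive.
On the curves, Pb = 1657/7 - (2/7)Q and Ps = 359/6 + (1/6)Q; the wedge Ps − Pb = 38 gives 359/6 + (1/6)Q − (1657/7 - (2/7)Q) = 38, so Q' = 475.
Then Pb = 1657/7 − (2/7)·475 = 101 and Ps = 359/6 + (1/6)·475 = 139.
Government outlay = subsidy × quantity = 38 × 475 = 18050.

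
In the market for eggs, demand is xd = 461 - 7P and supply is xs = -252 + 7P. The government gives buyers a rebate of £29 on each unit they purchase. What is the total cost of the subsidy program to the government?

Government cost = £5974

Pre-subsidy: 461 - 7P = -252 + 7P gives P* = 713/14, x* = 104.5.
With the rebate, buyers effectively pay Pb = Ps − 29, where Ps is the price sellers receive.
Demand in terms of Ps becomes xd = 461 − 7(Ps − 29) = 664 - 7Ps. Setting this equal to supply: 664 - 7Ps = -252 + 7Ps, so Ps = 458/7.
Buyers pay Pb = 458/7 − 29 = 255/7; x' = -252 + 7·(458/7) = 206.
Government outlay = subsidy × quantity = 29 × 206 = 5974.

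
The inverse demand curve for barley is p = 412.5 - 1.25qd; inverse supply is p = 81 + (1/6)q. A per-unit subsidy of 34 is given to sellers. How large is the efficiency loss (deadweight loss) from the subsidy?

Deadweight loss = 408

Pre-subsidy: 412.5 - 1.25q = 81 + (1/6)q gives q* = 234 and p* = 120.
With the subsidy, sellers receive ps = pb + 34 for each unit, where pb is the price buyers pay.
On the curves, pb = 412.5 - 1.25q and ps = 81 + (1/6)q; the wedge ps − pb = 34 gives 81 + (1/6)q − (412.5 - 1.25q) = 34, so q' = 258.
Then pb = 412.5 − 1.25·258 = 90 and ps = 81 + (1/6)·258 = 124.
The subsidy expands output by 258 − 234 = 24 past the efficient level; on those units the gap between marginal cost and willingness to pay runs from 0 up to 34.
DWL = ½ × 34 × 24 = 408.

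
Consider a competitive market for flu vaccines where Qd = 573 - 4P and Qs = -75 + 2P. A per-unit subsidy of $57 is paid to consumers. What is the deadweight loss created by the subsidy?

Pre-subsidy: 573 - 4P = -75 + 2P gives P* = 108, Q* = 141.
With the rebate, buyers effectively pay Pb = Ps − 57, where Ps is the price sellers receive.
Demand in terms of Ps becomes Qd = 573 − 4(Ps − 57) = 801 - 4Ps. Setting this equal to supply: 801 - 4Ps = -75 + 2Ps, so Ps = 146.
Buyers pay Pb = 146 − 57 = 89; Q' = -75 + 2·146 = 217.
The subsidy expands output by 217 − 141 = 76 past the efficient level; on those units the gap between marginal cost and willingness to pay runs from 0 up to 57.
DWL = ½ × 57 × 76 = 2166.

Deadweight loss = $2166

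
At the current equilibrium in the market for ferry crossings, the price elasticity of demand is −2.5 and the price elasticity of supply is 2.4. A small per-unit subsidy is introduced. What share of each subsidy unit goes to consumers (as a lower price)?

For a small subsidy around the equilibrium, the benefit split depends on the relative slopes, which at a point are proportional to the elasticities.
Buyer share = εs/(εs + |εd|) = 2.4/(2.4 + 2.5) = 24/49; seller share = |εd|/(εs + |εd|) = 25/49.

Consumer share = 24/49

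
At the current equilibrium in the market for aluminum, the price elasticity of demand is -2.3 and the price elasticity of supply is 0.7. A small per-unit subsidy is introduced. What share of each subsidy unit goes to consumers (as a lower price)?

For a small subsidy around the equilibrium, the benefit split depends on the relative slopes, which at a point are proportional to the elasticities.
Buyer share = εs/(εs + |εd|) = 0.7/(0.7 + 2.3) = 7/30; seller share = |εd|/(εs + |εd|) = 23/30.

Consumer share = 7/30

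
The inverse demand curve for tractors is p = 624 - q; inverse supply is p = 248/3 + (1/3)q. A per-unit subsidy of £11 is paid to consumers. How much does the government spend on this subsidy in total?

Pre-subsidy: 624 - q = 248/3 + (1/3)q gives q* = 406 and p* = 218.
With the rebate, buyers effectively pay pb = ps − 11, where ps is the price sellers receive.
On the curves, pb = 624 - q and ps = 248/3 + (1/3)q; the wedge ps − pb = 11 gives 248/3 + (1/3)q − (624 - q) = 11, so q' = 414.25.
Then pb = 624 − 1·414.25 = 209.75 and ps = 248/3 + (1/3)·414.25 = 220.75.
Government outlay = subsidy × quantity = 11 × 414.25 = 4556.75.

Government cost = £4556.75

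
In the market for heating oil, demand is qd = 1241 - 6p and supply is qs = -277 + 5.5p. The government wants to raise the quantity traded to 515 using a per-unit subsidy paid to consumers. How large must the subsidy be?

At q = 515, invert demand for the buyer price: pb = (1241 − 515)/6 = 121; invert supply for the seller price: ps = (515 − (-277))/5.5 = 144.
The subsidy must fill the gap: s = ps − pb = 144 − 121 = 23.

Required subsidy s = 23 per unit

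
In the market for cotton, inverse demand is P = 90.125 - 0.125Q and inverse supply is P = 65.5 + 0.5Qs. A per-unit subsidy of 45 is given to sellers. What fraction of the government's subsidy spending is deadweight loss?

DWL / government spending = 180/557

Pre-subsidy: 90.125 - 0.125Q = 65.5 + 0.5Q gives Q* = 39.4 and P* = 85.2.
With the subsidy, sellers receive Ps = Pb + 45 for each unit, where Pb is the price buyers pay.
On the curves, Pb = 90.125 - 0.125Q and Ps = 65.5 + 0.5Q; the wedge Ps − Pb = 45 gives 65.5 + 0.5Q − (90.125 - 0.125Q) = 45, so Q' = 111.4.
Then Pb = 90.125 − 0.125·111.4 = 76.2 and Ps = 65.5 + 0.5·111.4 = 121.2.
ΔCS = ½(39.4 + 111.4)(85.2 − 76.2) = 678.6; ΔPS = ½(39.4 + 111.4)(121.2 − 85.2) = 2714.4.
Government spending = 45 × 111.4 = 5013.
DWL = ½ × 45 × (111.4 − 39.4) = 1620; fraction = 1620 / 5013 = 180/557.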